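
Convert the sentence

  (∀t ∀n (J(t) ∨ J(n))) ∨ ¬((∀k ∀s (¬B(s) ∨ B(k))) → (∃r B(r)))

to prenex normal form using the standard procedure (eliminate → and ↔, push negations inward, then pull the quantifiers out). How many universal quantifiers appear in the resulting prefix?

Rewrite implications/biconditionals: A → B as ¬A ∨ B.
  (∀t ∀n (J(t) ∨ J(n))) ∨ ¬(¬(∀k ∀s (¬B(s) ∨ B(k))) ∨ (∃r B(r)))
Move each ¬ inward, flipping quantifiers it crosses:
  (∀t ∀n (J(t) ∨ J(n))) ∨ (∀k ∀s (¬B(s) ∨ B(k))) ∧ (∀r ¬B(r))
All bound variables are already distinct, so no renaming is needed.
Extract every quantifier outward, since the variables are now distinct and don't occur free across branches:
  ∀t ∀n ∀k ∀s ∀r (J(t) ∨ J(n) ∨ (¬B(s) ∨ B(k)) ∧ ¬B(r))
The prefix is ∀t ∀n ∀k ∀s ∀r: 5 universal, 0 existential.

5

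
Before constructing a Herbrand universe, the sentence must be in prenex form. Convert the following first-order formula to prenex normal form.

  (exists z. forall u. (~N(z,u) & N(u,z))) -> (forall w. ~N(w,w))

First replace A → B with ¬A ∨ B.
  ~(exists z. forall u. (~N(z,u) & N(u,z))) | (forall w. ~N(w,w))
Drive negations inward (¬∀x A ≡ ∃x ¬A, ¬∃x A ≡ ∀x ¬A, De Morgan for ∧/∨):
  (forall z. exists u. (N(z,u) | ~N(u,z))) | (forall w. ~N(w,w))
All bound variables are already distinct, so no renaming is needed.
Extract every quantifier outward, since the variables are now distinct and don't occur free across branches:
  forall z. exists u. forall w. (N(z,u) | ~N(u,z) | ~N(w,w))

forall z. exists u. forall w. (N(z,u) | ~N(u,z) | ~N(w,w))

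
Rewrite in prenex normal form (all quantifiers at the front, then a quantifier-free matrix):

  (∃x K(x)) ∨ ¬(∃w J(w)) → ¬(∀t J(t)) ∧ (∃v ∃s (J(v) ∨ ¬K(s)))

∀x ∃w ∃t ∃v ∃s (¬K(x) ∧ J(w) ∨ ¬J(t) ∧ (J(v) ∨ ¬K(s)))

First replace A → B with ¬A ∨ B.
  ¬((∃x K(x)) ∨ ¬(∃w J(w))) ∨ ¬(∀t J(t)) ∧ (∃v ∃s (J(v) ∨ ¬K(s)))
Move each ¬ inward, flipping quantifiers it crosses:
  (∀x ¬K(x)) ∧ (∃w J(w)) ∨ (∃t ¬J(t)) ∧ (∃v ∃s (J(v) ∨ ¬K(s)))
All bound variables are already distinct, so no renaming is needed.
Extract every quantifier outward, since the variables are now distinct and don't occur free across branches:
  ∀x ∃w ∃t ∃v ∃s (¬K(x) ∧ J(w) ∨ ¬J(t) ∧ (J(v) ∨ ¬K(s)))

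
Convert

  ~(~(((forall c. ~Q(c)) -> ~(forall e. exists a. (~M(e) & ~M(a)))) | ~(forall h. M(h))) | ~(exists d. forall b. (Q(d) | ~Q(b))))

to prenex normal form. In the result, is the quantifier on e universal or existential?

existential

Rewrite implications/biconditionals: A → B as ¬A ∨ B.
  ~(~(~(forall c. ~Q(c)) | ~(forall e. exists a. (~M(e) & ~M(a))) | ~(forall h. M(h))) | ~(exists d. forall b. (Q(d) | ~Q(b))))
Push ¬ through the quantifiers and connectives to reach negation normal form:
  ((exists c. Q(c)) | (exists e. forall a. (M(e) | M(a))) | (exists h. ~M(h))) & (exists d. forall b. (Q(d) | ~Q(b)))
Pull the quantifiers to the front (each side's bound variable is not free in the other side):
  exists c. exists e. forall a. exists h. exists d. forall b. ((Q(c) | M(e) | M(a) | ~M(h)) & (Q(d) | ~Q(b)))
The quantifier forall e sits under an odd number of negations (counting the antecedent side of each →), so it flips to exists e.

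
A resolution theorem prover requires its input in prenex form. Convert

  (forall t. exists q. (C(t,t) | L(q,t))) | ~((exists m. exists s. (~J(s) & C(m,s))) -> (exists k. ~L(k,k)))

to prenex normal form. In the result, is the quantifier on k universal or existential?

universal

Rewrite implications/biconditionals: A → B as ¬A ∨ B.
  (forall t. exists q. (C(t,t) | L(q,t))) | ~(~(exists m. exists s. (~J(s) & C(m,s))) | (exists k. ~L(k,k)))
Push ¬ through the quantifiers and connectives to reach negation normal form:
  (forall t. exists q. (C(t,t) | L(q,t))) | (exists m. exists s. (~J(s) & C(m,s))) & (forall k. L(k,k))
Extract every quantifier outward, since the variables are now distinct and don't occur free across branches:
  forall t. exists q. exists m. exists s. forall k. (C(t,t) | L(q,t) | ~J(s) & C(m,s) & L(k,k))
The quantifier exists k sits under an odd number of negations (counting the antecedent side of each →), so it flips to forall k.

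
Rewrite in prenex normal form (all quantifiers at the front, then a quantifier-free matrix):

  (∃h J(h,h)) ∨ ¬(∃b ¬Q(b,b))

Drive negations inward (¬∀x A ≡ ∃x ¬A, ¬∃x A ≡ ∀x ¬A, De Morgan for ∧/∨):
  (∃h J(h,h)) ∨ (∀b Q(b,b))
All bound variables are already distinct, so no renaming is needed.
Finally move all quantifiers to the prefix:
  ∃h ∀b (J(h,h) ∨ Q(b,b))

∃h ∀b (J(h,h) ∨ Q(b,b))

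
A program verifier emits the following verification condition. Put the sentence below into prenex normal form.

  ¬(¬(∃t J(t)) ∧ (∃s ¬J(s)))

Move each ¬ inward, flipping quantifiers it crosses:
  (∃t J(t)) ∨ (∀s J(s))
Finally move all quantifiers to the prefix:
  ∃t ∀s (J(t) ∨ J(s))

∃t ∀s (J(t) ∨ J(s))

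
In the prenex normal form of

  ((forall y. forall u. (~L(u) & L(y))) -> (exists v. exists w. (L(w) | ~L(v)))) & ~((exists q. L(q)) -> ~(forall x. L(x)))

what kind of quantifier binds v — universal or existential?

First replace A → B with ¬A ∨ B.
  (~(forall y. forall u. (~L(u) & L(y))) | (exists v. exists w. (L(w) | ~L(v)))) & ~(~(exists q. L(q)) | ~(forall x. L(x)))
Move each ¬ inward, flipping quantifiers it crosses:
  ((exists y. exists u. (L(u) | ~L(y))) | (exists v. exists w. (L(w) | ~L(v)))) & (exists q. L(q)) & (forall x. L(x))
Finally move all quantifiers to the prefix:
  exists y. exists u. exists v. exists w. exists q. forall x. ((L(u) | ~L(y) | L(w) | ~L(v)) & L(q) & L(x))
The quantifier exists v sits under an even number of negations (counting the antecedent side of each →), so it remains existential.

existential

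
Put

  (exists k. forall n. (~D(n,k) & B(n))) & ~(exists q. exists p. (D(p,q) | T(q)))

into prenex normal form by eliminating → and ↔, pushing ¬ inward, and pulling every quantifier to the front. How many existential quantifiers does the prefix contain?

1

Push ¬ through the quantifiers and connectives to reach negation normal form:
  (exists k. forall n. (~D(n,k) & B(n))) & (forall q. forall p. (~D(p,q) & ~T(q)))
All bound variables are already distinct, so no renaming is needed.
Pull the quantifiers to the front (each side's bound variable is not free in the other side):
  exists k. forall n. forall q. forall p. (~D(n,k) & B(n) & ~D(p,q) & ~T(q))
The prefix is exists k forall n forall q forall p: 3 universal, 1 existential.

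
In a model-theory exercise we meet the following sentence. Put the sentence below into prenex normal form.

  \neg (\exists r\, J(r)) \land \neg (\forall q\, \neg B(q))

\forall r\, \exists q\, (\neg J(r) \land B(q))

Push ¬ through the quantifiers and connectives to reach negation normal form:
  (\forall r\, \neg J(r)) \land (\exists q\, B(q))
All bound variables are already distinct, so no renaming is needed.
Finally move all quantifiers to the prefix:
  \forall r\, \exists q\, (\neg J(r) \land B(q))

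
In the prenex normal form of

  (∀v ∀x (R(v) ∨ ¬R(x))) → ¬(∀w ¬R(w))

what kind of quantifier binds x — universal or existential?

Eliminate → and ↔ using ¬ and ∨.
  ¬(∀v ∀x (R(v) ∨ ¬R(x))) ∨ ¬(∀w ¬R(w))
Push ¬ through the quantifiers and connectives to reach negation normal form:
  (∃v ∃x (¬R(v) ∧ R(x))) ∨ (∃w R(w))
Pull the quantifiers to the front (each side's bound variable is not free in the other side):
  ∃v ∃x ∃w (¬R(v) ∧ R(x) ∨ R(w))
The quantifier ∀x sits under an odd number of negations (counting the antecedent side of each →), so it flips to ∃x.

existential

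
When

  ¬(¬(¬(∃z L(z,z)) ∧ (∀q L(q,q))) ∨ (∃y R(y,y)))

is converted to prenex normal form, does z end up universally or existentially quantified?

Push ¬ through the quantifiers and connectives to reach negation normal form:
  (∀z ¬L(z,z)) ∧ (∀q L(q,q)) ∧ (∀y ¬R(y,y))
Extract every quantifier outward, since the variables are now distinct and don't occur free across branches:
  ∀z ∀q ∀y (¬L(z,z) ∧ L(q,q) ∧ ¬R(y,y))
The quantifier ∃z sits under an odd number of negations, so it flips to ∀z.

universal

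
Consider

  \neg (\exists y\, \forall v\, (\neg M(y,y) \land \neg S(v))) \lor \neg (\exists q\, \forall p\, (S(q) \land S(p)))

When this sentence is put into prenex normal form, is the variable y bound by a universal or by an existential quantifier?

Push ¬ through the quantifiers and connectives to reach negation normal form:
  (\forall y\, \exists v\, (M(y,y) \lor S(v))) \lor (\forall q\, \exists p\, (\neg S(q) \lor \neg S(p)))
All bound variables are already distinct, so no renaming is needed.
Extract every quantifier outward, since the variables are now distinct and don't occur free across branches:
  \forall y\, \exists v\, \forall q\, \exists p\, (M(y,y) \lor S(v) \lor \neg S(q) \lor \neg S(p))
The quantifier \exists y sits under an odd number of negations, so it flips to \forall y.

universal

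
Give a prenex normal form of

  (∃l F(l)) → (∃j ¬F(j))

∀l ∃j (¬F(l) ∨ ¬F(j))

Rewrite implications/biconditionals: A → B as ¬A ∨ B.
  ¬(∃l F(l)) ∨ (∃j ¬F(j))
Move each ¬ inward, flipping quantifiers it crosses:
  (∀l ¬F(l)) ∨ (∃j ¬F(j))
All bound variables are already distinct, so no renaming is needed.
Finally move all quantifiers to the prefix:
  ∀l ∃j (¬F(l) ∨ ¬F(j))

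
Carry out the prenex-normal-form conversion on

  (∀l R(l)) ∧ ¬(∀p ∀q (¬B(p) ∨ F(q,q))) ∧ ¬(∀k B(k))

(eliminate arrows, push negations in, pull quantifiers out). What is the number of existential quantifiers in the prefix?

3

Move each ¬ inward, flipping quantifiers it crosses:
  (∀l R(l)) ∧ (∃p ∃q (B(p) ∧ ¬F(q,q))) ∧ (∃k ¬B(k))
All bound variables are already distinct, so no renaming is needed.
Finally move all quantifiers to the prefix:
  ∀l ∃p ∃q ∃k (R(l) ∧ B(p) ∧ ¬F(q,q) ∧ ¬B(k))
The prefix is ∀l ∃p ∃q ∃k: 1 universal, 3 existential.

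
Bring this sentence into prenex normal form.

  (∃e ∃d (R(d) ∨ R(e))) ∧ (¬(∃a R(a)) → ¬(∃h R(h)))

∃e ∃d ∃a ∀h ((R(d) ∨ R(e)) ∧ (R(a) ∨ ¬R(h)))

Eliminate → and ↔ using ¬ and ∨.
  (∃e ∃d (R(d) ∨ R(e))) ∧ (¬¬(∃a R(a)) ∨ ¬(∃h R(h)))
Move each ¬ inward, flipping quantifiers it crosses:
  (∃e ∃d (R(d) ∨ R(e))) ∧ ((∃a R(a)) ∨ (∀h ¬R(h)))
Finally move all quantifiers to the prefix:
  ∃e ∃d ∃a ∀h ((R(d) ∨ R(e)) ∧ (R(a) ∨ ¬R(h)))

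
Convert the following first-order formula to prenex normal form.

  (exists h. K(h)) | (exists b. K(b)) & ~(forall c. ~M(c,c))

exists h. exists b. exists c. (K(h) | K(b) & M(c,c))

Drive negations inward (¬∀x A ≡ ∃x ¬A, ¬∃x A ≡ ∀x ¬A, De Morgan for ∧/∨):
  (exists h. K(h)) | (exists b. K(b)) & (exists c. M(c,c))
All bound variables are already distinct, so no renaming is needed.
Finally move all quantifiers to the prefix:
  exists h. exists b. exists c. (K(h) | K(b) & M(c,c))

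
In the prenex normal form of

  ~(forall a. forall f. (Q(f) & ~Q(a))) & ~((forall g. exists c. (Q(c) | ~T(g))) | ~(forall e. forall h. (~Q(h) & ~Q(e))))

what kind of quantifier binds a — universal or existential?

Move each ¬ inward, flipping quantifiers it crosses:
  (exists a. exists f. (~Q(f) | Q(a))) & (exists g. forall c. (~Q(c) & T(g))) & (forall e. forall h. (~Q(h) & ~Q(e)))
All bound variables are already distinct, so no renaming is needed.
Pull the quantifiers to the front (each side's bound variable is not free in the other side):
  exists a. exists f. exists g. forall c. forall e. forall h. ((~Q(f) | Q(a)) & ~Q(c) & T(g) & ~Q(h) & ~Q(e))
The quantifier forall a sits under an odd number of negations, so it flips to exists a.

existential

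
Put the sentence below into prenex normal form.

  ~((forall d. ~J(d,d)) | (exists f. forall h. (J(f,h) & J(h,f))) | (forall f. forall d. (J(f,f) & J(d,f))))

Push ¬ through the quantifiers and connectives to reach negation normal form:
  (exists d. J(d,d)) & (forall f. exists h. (~J(f,h) | ~J(h,f))) & (exists f. exists d. (~J(f,f) | ~J(d,f)))
Give each quantifier a distinct variable: f↦c, d↦u1.
  (exists d. J(d,d)) & (forall f. exists h. (~J(f,h) | ~J(h,f))) & (exists c. exists u1. (~J(c,c) | ~J(u1,c)))
Finally move all quantifiers to the prefix:
  exists d. forall f. exists h. exists c. exists u1. (J(d,d) & (~J(f,h) | ~J(h,f)) & (~J(c,c) | ~J(u1,c)))

exists d. forall f. exists h. exists c. exists u1. (J(d,d) & (~J(f,h) | ~J(h,f)) & (~J(c,c) | ~J(u1,c)))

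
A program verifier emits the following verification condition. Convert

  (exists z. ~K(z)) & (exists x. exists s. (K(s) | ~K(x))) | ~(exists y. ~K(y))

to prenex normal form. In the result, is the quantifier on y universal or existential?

Push ¬ through the quantifiers and connectives to reach negation normal form:
  (exists z. ~K(z)) & (exists x. exists s. (K(s) | ~K(x))) | (forall y. K(y))
All bound variables are already distinct, so no renaming is needed.
Extract every quantifier outward, since the variables are now distinct and don't occur free across branches:
  exists z. exists x. exists s. forall y. (~K(z) & (K(s) | ~K(x)) | K(y))
The quantifier exists y sits under an odd number of negations, so it flips to forall y.

universal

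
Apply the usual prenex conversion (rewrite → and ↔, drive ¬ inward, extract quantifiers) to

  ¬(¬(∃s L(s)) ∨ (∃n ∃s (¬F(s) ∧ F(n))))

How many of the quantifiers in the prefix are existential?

1

Drive negations inward (¬∀x A ≡ ∃x ¬A, ¬∃x A ≡ ∀x ¬A, De Morgan for ∧/∨):
  (∃s L(s)) ∧ (∀n ∀s (F(s) ∨ ¬F(n)))
Rename bound variables to avoid capture: s↦z.
  (∃s L(s)) ∧ (∀n ∀z (F(z) ∨ ¬F(n)))
Finally move all quantifiers to the prefix:
  ∃s ∀n ∀z (L(s) ∧ (F(z) ∨ ¬F(n)))
The prefix is ∃s ∀n ∀z: 2 universal, 1 existential.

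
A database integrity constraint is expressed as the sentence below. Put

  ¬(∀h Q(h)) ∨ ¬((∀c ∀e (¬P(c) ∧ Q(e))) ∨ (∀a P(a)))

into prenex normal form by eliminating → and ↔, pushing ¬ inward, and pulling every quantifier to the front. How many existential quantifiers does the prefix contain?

4

Drive negations inward (¬∀x A ≡ ∃x ¬A, ¬∃x A ≡ ∀x ¬A, De Morgan for ∧/∨):
  (∃h ¬Q(h)) ∨ (∃c ∃e (P(c) ∨ ¬Q(e))) ∧ (∃a ¬P(a))
All bound variables are already distinct, so no renaming is needed.
Finally move all quantifiers to the prefix:
  ∃h ∃c ∃e ∃a (¬Q(h) ∨ (P(c) ∨ ¬Q(e)) ∧ ¬P(a))
The prefix is ∃h ∃c ∃e ∃a: 0 universal, 4 existential.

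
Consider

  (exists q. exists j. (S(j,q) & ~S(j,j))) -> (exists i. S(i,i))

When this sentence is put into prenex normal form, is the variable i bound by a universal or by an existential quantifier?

Rewrite implications/biconditionals: A → B as ¬A ∨ B.
  ~(exists q. exists j. (S(j,q) & ~S(j,j))) | (exists i. S(i,i))
Push ¬ through the quantifiers and connectives to reach negation normal form:
  (forall q. forall j. (~S(j,q) | S(j,j))) | (exists i. S(i,i))
Pull the quantifiers to the front (each side's bound variable is not free in the other side):
  forall q. forall j. exists i. (~S(j,q) | S(j,j) | S(i,i))
The quantifier exists i sits under an even number of negations (counting the antecedent side of each →), so it remains existential.

existential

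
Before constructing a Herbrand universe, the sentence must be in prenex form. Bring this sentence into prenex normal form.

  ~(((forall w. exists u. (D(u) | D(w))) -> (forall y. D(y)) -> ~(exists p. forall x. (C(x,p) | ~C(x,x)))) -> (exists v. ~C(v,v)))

Eliminate → and ↔ using ¬ and ∨.
  ~(~(~(forall w. exists u. (D(u) | D(w))) | ~(forall y. D(y)) | ~(exists p. forall x. (C(x,p) | ~C(x,x)))) | (exists v. ~C(v,v)))
Drive negations inward (¬∀x A ≡ ∃x ¬A, ¬∃x A ≡ ∀x ¬A, De Morgan for ∧/∨):
  ((exists w. forall u. (~D(u) & ~D(w))) | (exists y. ~D(y)) | (forall p. exists x. (~C(x,p) & C(x,x)))) & (forall v. C(v,v))
All bound variables are already distinct, so no renaming is needed.
Extract every quantifier outward, since the variables are now distinct and don't occur free across branches:
  exists w. forall u. exists y. forall p. exists x. forall v. ((~D(u) & ~D(w) | ~D(y) | ~C(x,p) & C(x,x)) & C(v,v))

exists w. forall u. exists y. forall p. exists x. forall v. ((~D(u) & ~D(w) | ~D(y) | ~C(x,p) & C(x,x)) & C(v,v))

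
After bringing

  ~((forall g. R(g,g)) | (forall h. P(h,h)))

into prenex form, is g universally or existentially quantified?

existential

Push ¬ through the quantifiers and connectives to reach negation normal form:
  (exists g. ~R(g,g)) & (exists h. ~P(h,h))
All bound variables are already distinct, so no renaming is needed.
Extract every quantifier outward, since the variables are now distinct and don't occur free across branches:
  exists g. exists h. (~R(g,g) & ~P(h,h))
The quantifier forall g sits under an odd number of negations, so it flips to exists g.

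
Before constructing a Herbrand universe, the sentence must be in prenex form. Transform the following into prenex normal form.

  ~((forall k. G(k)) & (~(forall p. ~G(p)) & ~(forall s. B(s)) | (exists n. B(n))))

Move each ¬ inward, flipping quantifiers it crosses:
  (exists k. ~G(k)) | ((forall p. ~G(p)) | (forall s. B(s))) & (forall n. ~B(n))
All bound variables are already distinct, so no renaming is needed.
Finally move all quantifiers to the prefix:
  exists k. forall p. forall s. forall n. (~G(k) | (~G(p) | B(s)) & ~B(n))

exists k. forall p. forall s. forall n. (~G(k) | (~G(p) | B(s)) & ~B(n))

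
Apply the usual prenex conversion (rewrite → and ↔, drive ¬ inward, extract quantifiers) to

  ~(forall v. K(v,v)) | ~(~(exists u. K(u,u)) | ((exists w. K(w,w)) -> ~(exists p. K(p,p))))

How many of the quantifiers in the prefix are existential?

4

First replace A → B with ¬A ∨ B.
  ~(forall v. K(v,v)) | ~(~(exists u. K(u,u)) | ~(exists w. K(w,w)) | ~(exists p. K(p,p)))
Push ¬ through the quantifiers and connectives to reach negation normal form:
  (exists v. ~K(v,v)) | (exists u. K(u,u)) & (exists w. K(w,w)) & (exists p. K(p,p))
Pull the quantifiers to the front (each side's bound variable is not free in the other side):
  exists v. exists u. exists w. exists p. (~K(v,v) | K(u,u) & K(w,w) & K(p,p))
The prefix is exists v exists u exists w exists p: 0 universal, 4 existential.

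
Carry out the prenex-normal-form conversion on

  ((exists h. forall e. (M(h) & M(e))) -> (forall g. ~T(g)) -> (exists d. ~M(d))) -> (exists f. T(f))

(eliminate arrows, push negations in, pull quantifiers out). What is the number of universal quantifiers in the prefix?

3

Rewrite implications/biconditionals: A → B as ¬A ∨ B.
  ~(~(exists h. forall e. (M(h) & M(e))) | ~(forall g. ~T(g)) | (exists d. ~M(d))) | (exists f. T(f))
Push ¬ through the quantifiers and connectives to reach negation normal form:
  (exists h. forall e. (M(h) & M(e))) & (forall g. ~T(g)) & (forall d. M(d)) | (exists f. T(f))
Pull the quantifiers to the front (each side's bound variable is not free in the other side):
  exists h. forall e. forall g. forall d. exists f. (M(h) & M(e) & ~T(g) & M(d) | T(f))
The prefix is exists h forall e forall g forall d exists f: 3 universal, 2 existential.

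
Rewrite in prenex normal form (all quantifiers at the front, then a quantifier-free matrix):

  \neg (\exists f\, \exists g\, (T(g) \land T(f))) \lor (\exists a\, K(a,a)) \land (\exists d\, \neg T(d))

\forall f\, \forall g\, \exists a\, \exists d\, (\neg T(g) \lor \neg T(f) \lor K(a,a) \land \neg T(d))

Move each ¬ inward, flipping quantifiers it crosses:
  (\forall f\, \forall g\, (\neg T(g) \lor \neg T(f))) \lor (\exists a\, K(a,a)) \land (\exists d\, \neg T(d))
All bound variables are already distinct, so no renaming is needed.
Finally move all quantifiers to the prefix:
  \forall f\, \forall g\, \exists a\, \exists d\, (\neg T(g) \lor \neg T(f) \lor K(a,a) \land \neg T(d))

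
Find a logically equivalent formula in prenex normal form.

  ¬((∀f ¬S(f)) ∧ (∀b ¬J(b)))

∃f ∃b (S(f) ∨ J(b))

Drive negations inward (¬∀x A ≡ ∃x ¬A, ¬∃x A ≡ ∀x ¬A, De Morgan for ∧/∨):
  (∃f S(f)) ∨ (∃b J(b))
All bound variables are already distinct, so no renaming is needed.
Extract every quantifier outward, since the variables are now distinct and don't occur free across branches:
  ∃f ∃b (S(f) ∨ J(b))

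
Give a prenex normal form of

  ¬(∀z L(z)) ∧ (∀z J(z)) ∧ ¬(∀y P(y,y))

∃z ∀v1 ∃y (¬L(z) ∧ J(v1) ∧ ¬P(y,y))

Push ¬ through the quantifiers and connectives to reach negation normal form:
  (∃z ¬L(z)) ∧ (∀z J(z)) ∧ (∃y ¬P(y,y))
Standardize variables apart so no two quantifiers bind the same name: z↦v1.
  (∃z ¬L(z)) ∧ (∀v1 J(v1)) ∧ (∃y ¬P(y,y))
Pull the quantifiers to the front (each side's bound variable is not free in the other side):
  ∃z ∀v1 ∃y (¬L(z) ∧ J(v1) ∧ ¬P(y,y))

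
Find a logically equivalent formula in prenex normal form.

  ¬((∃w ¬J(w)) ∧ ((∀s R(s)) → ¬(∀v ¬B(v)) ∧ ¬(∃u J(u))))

∀w ∀s ∀v ∃u (J(w) ∨ R(s) ∧ (¬B(v) ∨ J(u)))

Rewrite implications/biconditionals: A → B as ¬A ∨ B.
  ¬((∃w ¬J(w)) ∧ (¬(∀s R(s)) ∨ ¬(∀v ¬B(v)) ∧ ¬(∃u J(u))))
Move each ¬ inward, flipping quantifiers it crosses:
  (∀w J(w)) ∨ (∀s R(s)) ∧ ((∀v ¬B(v)) ∨ (∃u J(u)))
All bound variables are already distinct, so no renaming is needed.
Extract every quantifier outward, since the variables are now distinct and don't occur free across branches:
  ∀w ∀s ∀v ∃u (J(w) ∨ R(s) ∧ (¬B(v) ∨ J(u)))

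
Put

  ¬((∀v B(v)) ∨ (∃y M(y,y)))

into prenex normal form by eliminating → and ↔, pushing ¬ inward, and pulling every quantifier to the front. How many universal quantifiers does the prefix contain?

1

Drive negations inward (¬∀x A ≡ ∃x ¬A, ¬∃x A ≡ ∀x ¬A, De Morgan for ∧/∨):
  (∃v ¬B(v)) ∧ (∀y ¬M(y,y))
Extract every quantifier outward, since the variables are now distinct and don't occur free across branches:
  ∃v ∀y (¬B(v) ∧ ¬M(y,y))
The prefix is ∃v ∀y: 1 universal, 1 existential.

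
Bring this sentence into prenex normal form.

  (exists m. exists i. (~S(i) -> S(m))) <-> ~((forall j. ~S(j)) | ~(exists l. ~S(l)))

forall m. forall i. exists j. exists l. forall a. forall v. exists z1. exists z. ((~S(i) & ~S(m) | S(j) & ~S(l)) & (~S(a) | S(v) | S(z) | S(z1)))

Eliminate → and ↔ using ¬ and ∨; A ↔ B as (¬A ∨ B) ∧ (¬B ∨ A).
  (~(exists m. exists i. (~~S(i) | S(m))) | ~((forall j. ~S(j)) | ~(exists l. ~S(l)))) & (~~((forall j. ~S(j)) | ~(exists l. ~S(l))) | (exists m. exists i. (~~S(i) | S(m))))
Push ¬ through the quantifiers and connectives to reach negation normal form:
  ((forall m. forall i. (~S(i) & ~S(m))) | (exists j. S(j)) & (exists l. ~S(l))) & ((forall j. ~S(j)) | (forall l. S(l)) | (exists m. exists i. (S(i) | S(m))))
Give each quantifier a distinct variable: j↦a, l↦v, m↦z1, i↦z.
  ((forall m. forall i. (~S(i) & ~S(m))) | (exists j. S(j)) & (exists l. ~S(l))) & ((forall a. ~S(a)) | (forall v. S(v)) | (exists z1. exists z. (S(z) | S(z1))))
Extract every quantifier outward, since the variables are now distinct and don't occur free across branches:
  forall m. forall i. exists j. exists l. forall a. forall v. exists z1. exists z. ((~S(i) & ~S(m) | S(j) & ~S(l)) & (~S(a) | S(v) | S(z) | S(z1)))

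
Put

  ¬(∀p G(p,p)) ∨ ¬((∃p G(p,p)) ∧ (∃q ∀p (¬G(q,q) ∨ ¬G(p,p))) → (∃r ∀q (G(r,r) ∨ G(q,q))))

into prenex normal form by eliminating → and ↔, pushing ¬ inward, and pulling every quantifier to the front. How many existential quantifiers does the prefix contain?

First replace A → B with ¬A ∨ B.
  ¬(∀p G(p,p)) ∨ ¬(¬((∃p G(p,p)) ∧ (∃q ∀p (¬G(q,q) ∨ ¬G(p,p)))) ∨ (∃r ∀q (G(r,r) ∨ G(q,q))))
Push ¬ through the quantifiers and connectives to reach negation normal form:
  (∃p ¬G(p,p)) ∨ (∃p G(p,p)) ∧ (∃q ∀p (¬G(q,q) ∨ ¬G(p,p))) ∧ (∀r ∃q (¬G(r,r) ∧ ¬G(q,q)))
Rename bound variables to avoid capture: p↦c, p↦v1, q↦u.
  (∃p ¬G(p,p)) ∨ (∃c G(c,c)) ∧ (∃q ∀v1 (¬G(q,q) ∨ ¬G(v1,v1))) ∧ (∀r ∃u (¬G(r,r) ∧ ¬G(u,u)))
Finally move all quantifiers to the prefix:
  ∃p ∃c ∃q ∀v1 ∀r ∃u (¬G(p,p) ∨ G(c,c) ∧ (¬G(q,q) ∨ ¬G(v1,v1)) ∧ ¬G(r,r) ∧ ¬G(u,u))
The prefix is ∃p ∃c ∃q ∀v1 ∀r ∃u: 2 universal, 4 existential.

4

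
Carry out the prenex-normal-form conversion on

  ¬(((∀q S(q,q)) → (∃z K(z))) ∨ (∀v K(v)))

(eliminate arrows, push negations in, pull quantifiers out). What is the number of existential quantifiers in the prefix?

1

Rewrite implications/biconditionals: A → B as ¬A ∨ B.
  ¬(¬(∀q S(q,q)) ∨ (∃z K(z)) ∨ (∀v K(v)))
Push ¬ through the quantifiers and connectives to reach negation normal form:
  (∀q S(q,q)) ∧ (∀z ¬K(z)) ∧ (∃v ¬K(v))
All bound variables are already distinct, so no renaming is needed.
Finally move all quantifiers to the prefix:
  ∀q ∀z ∃v (S(q,q) ∧ ¬K(z) ∧ ¬K(v))
The prefix is ∀q ∀z ∃v: 2 universal, 1 existential.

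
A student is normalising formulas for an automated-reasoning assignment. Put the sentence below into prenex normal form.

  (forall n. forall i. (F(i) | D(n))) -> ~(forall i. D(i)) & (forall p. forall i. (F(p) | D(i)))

exists n. exists i. exists w1. forall p. forall x1. (~F(i) & ~D(n) | ~D(w1) & (F(p) | D(x1)))

Rewrite implications/biconditionals: A → B as ¬A ∨ B.
  ~(forall n. forall i. (F(i) | D(n))) | ~(forall i. D(i)) & (forall p. forall i. (F(p) | D(i)))
Push ¬ through the quantifiers and connectives to reach negation normal form:
  (exists n. exists i. (~F(i) & ~D(n))) | (exists i. ~D(i)) & (forall p. forall i. (F(p) | D(i)))
Rename bound variables to avoid capture: i↦w1, i↦x1.
  (exists n. exists i. (~F(i) & ~D(n))) | (exists w1. ~D(w1)) & (forall p. forall x1. (F(p) | D(x1)))
Pull the quantifiers to the front (each side's bound variable is not free in the other side):
  exists n. exists i. exists w1. forall p. forall x1. (~F(i) & ~D(n) | ~D(w1) & (F(p) | D(x1)))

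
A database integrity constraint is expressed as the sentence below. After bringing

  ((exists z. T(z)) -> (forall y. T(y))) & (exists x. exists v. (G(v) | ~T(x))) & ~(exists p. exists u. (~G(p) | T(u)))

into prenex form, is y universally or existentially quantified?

universal

Eliminate → and ↔ using ¬ and ∨.
  (~(exists z. T(z)) | (forall y. T(y))) & (exists x. exists v. (G(v) | ~T(x))) & ~(exists p. exists u. (~G(p) | T(u)))
Push ¬ through the quantifiers and connectives to reach negation normal form:
  ((forall z. ~T(z)) | (forall y. T(y))) & (exists x. exists v. (G(v) | ~T(x))) & (forall p. forall u. (G(p) & ~T(u)))
Pull the quantifiers to the front (each side's bound variable is not free in the other side):
  forall z. forall y. exists x. exists v. forall p. forall u. ((~T(z) | T(y)) & (G(v) | ~T(x)) & G(p) & ~T(u))
The quantifier forall y sits under an even number of negations (counting the antecedent side of each →), so it remains universal.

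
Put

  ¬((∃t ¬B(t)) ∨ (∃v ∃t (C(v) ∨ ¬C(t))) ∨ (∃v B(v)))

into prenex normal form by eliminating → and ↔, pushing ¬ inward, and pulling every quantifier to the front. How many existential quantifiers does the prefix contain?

0

Drive negations inward (¬∀x A ≡ ∃x ¬A, ¬∃x A ≡ ∀x ¬A, De Morgan for ∧/∨):
  (∀t B(t)) ∧ (∀v ∀t (¬C(v) ∧ C(t))) ∧ (∀v ¬B(v))
Standardize variables apart so no two quantifiers bind the same name: t↦u1, v↦w1.
  (∀t B(t)) ∧ (∀v ∀u1 (¬C(v) ∧ C(u1))) ∧ (∀w1 ¬B(w1))
Finally move all quantifiers to the prefix:
  ∀t ∀v ∀u1 ∀w1 (B(t) ∧ ¬C(v) ∧ C(u1) ∧ ¬B(w1))
The prefix is ∀t ∀v ∀u1 ∀w1: 4 universal, 0 existential.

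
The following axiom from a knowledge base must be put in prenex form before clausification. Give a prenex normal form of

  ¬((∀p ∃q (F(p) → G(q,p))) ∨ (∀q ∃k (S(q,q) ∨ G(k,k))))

First replace A → B with ¬A ∨ B.
  ¬((∀p ∃q (¬F(p) ∨ G(q,p))) ∨ (∀q ∃k (S(q,q) ∨ G(k,k))))
Move each ¬ inward, flipping quantifiers it crosses:
  (∃p ∀q (F(p) ∧ ¬G(q,p))) ∧ (∃q ∀k (¬S(q,q) ∧ ¬G(k,k)))
Give each quantifier a distinct variable: q↦w1.
  (∃p ∀q (F(p) ∧ ¬G(q,p))) ∧ (∃w1 ∀k (¬S(w1,w1) ∧ ¬G(k,k)))
Finally move all quantifiers to the prefix:
  ∃p ∀q ∃w1 ∀k (F(p) ∧ ¬G(q,p) ∧ ¬S(w1,w1) ∧ ¬G(k,k))

∃p ∀q ∃w1 ∀k (F(p) ∧ ¬G(q,p) ∧ ¬S(w1,w1) ∧ ¬G(k,k))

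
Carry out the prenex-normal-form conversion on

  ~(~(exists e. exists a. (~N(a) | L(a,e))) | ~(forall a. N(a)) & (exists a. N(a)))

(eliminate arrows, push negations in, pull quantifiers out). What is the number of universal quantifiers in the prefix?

2

Push ¬ through the quantifiers and connectives to reach negation normal form:
  (exists e. exists a. (~N(a) | L(a,e))) & ((forall a. N(a)) | (forall a. ~N(a)))
Give each quantifier a distinct variable: a↦w, a↦v1.
  (exists e. exists a. (~N(a) | L(a,e))) & ((forall w. N(w)) | (forall v1. ~N(v1)))
Pull the quantifiers to the front (each side's bound variable is not free in the other side):
  exists e. exists a. forall w. forall v1. ((~N(a) | L(a,e)) & (N(w) | ~N(v1)))
The prefix is exists e exists a forall w forall v1: 2 universal, 2 existential.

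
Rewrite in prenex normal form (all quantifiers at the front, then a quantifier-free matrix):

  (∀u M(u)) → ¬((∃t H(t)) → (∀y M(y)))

∃u ∃t ∃y (¬M(u) ∨ H(t) ∧ ¬M(y))

Eliminate → and ↔ using ¬ and ∨.
  ¬(∀u M(u)) ∨ ¬(¬(∃t H(t)) ∨ (∀y M(y)))
Move each ¬ inward, flipping quantifiers it crosses:
  (∃u ¬M(u)) ∨ (∃t H(t)) ∧ (∃y ¬M(y))
Extract every quantifier outward, since the variables are now distinct and don't occur free across branches:
  ∃u ∃t ∃y (¬M(u) ∨ H(t) ∧ ¬M(y))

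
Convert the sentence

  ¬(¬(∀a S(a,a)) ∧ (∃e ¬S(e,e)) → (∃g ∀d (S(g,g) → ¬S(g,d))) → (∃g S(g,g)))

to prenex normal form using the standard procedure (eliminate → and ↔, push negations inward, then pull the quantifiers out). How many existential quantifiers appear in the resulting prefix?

Eliminate → and ↔ using ¬ and ∨.
  ¬(¬(¬(∀a S(a,a)) ∧ (∃e ¬S(e,e))) ∨ ¬(∃g ∀d (¬S(g,g) ∨ ¬S(g,d))) ∨ (∃g S(g,g)))
Push ¬ through the quantifiers and connectives to reach negation normal form:
  (∃a ¬S(a,a)) ∧ (∃e ¬S(e,e)) ∧ (∃g ∀d (¬S(g,g) ∨ ¬S(g,d))) ∧ (∀g ¬S(g,g))
Give each quantifier a distinct variable: g↦u1.
  (∃a ¬S(a,a)) ∧ (∃e ¬S(e,e)) ∧ (∃g ∀d (¬S(g,g) ∨ ¬S(g,d))) ∧ (∀u1 ¬S(u1,u1))
Pull the quantifiers to the front (each side's bound variable is not free in the other side):
  ∃a ∃e ∃g ∀d ∀u1 (¬S(a,a) ∧ ¬S(e,e) ∧ (¬S(g,g) ∨ ¬S(g,d)) ∧ ¬S(u1,u1))
The prefix is ∃a ∃e ∃g ∀d ∀u1: 2 universal, 3 existential.

3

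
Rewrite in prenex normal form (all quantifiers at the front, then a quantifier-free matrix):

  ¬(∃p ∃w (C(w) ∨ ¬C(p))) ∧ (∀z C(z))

Drive negations inward (¬∀x A ≡ ∃x ¬A, ¬∃x A ≡ ∀x ¬A, De Morgan for ∧/∨):
  (∀p ∀w (¬C(w) ∧ C(p))) ∧ (∀z C(z))
All bound variables are already distinct, so no renaming is needed.
Finally move all quantifiers to the prefix:
  ∀p ∀w ∀z (¬C(w) ∧ C(p) ∧ C(z))

∀p ∀w ∀z (¬C(w) ∧ C(p) ∧ C(z))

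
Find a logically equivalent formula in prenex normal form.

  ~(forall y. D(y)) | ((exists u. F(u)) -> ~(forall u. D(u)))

Rewrite implications/biconditionals: A → B as ¬A ∨ B.
  ~(forall y. D(y)) | ~(exists u. F(u)) | ~(forall u. D(u))
Drive negations inward (¬∀x A ≡ ∃x ¬A, ¬∃x A ≡ ∀x ¬A, De Morgan for ∧/∨):
  (exists y. ~D(y)) | (forall u. ~F(u)) | (exists u. ~D(u))
Give each quantifier a distinct variable: u↦a.
  (exists y. ~D(y)) | (forall u. ~F(u)) | (exists a. ~D(a))
Pull the quantifiers to the front (each side's bound variable is not free in the other side):
  exists y. forall u. exists a. (~D(y) | ~F(u) | ~D(a))

exists y. forall u. exists a. (~D(y) | ~F(u) | ~D(a))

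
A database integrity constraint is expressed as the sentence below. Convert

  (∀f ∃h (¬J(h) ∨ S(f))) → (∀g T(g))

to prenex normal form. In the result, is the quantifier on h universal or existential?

Rewrite implications/biconditionals: A → B as ¬A ∨ B.
  ¬(∀f ∃h (¬J(h) ∨ S(f))) ∨ (∀g T(g))
Drive negations inward (¬∀x A ≡ ∃x ¬A, ¬∃x A ≡ ∀x ¬A, De Morgan for ∧/∨):
  (∃f ∀h (J(h) ∧ ¬S(f))) ∨ (∀g T(g))
All bound variables are already distinct, so no renaming is needed.
Finally move all quantifiers to the prefix:
  ∃f ∀h ∀g (J(h) ∧ ¬S(f) ∨ T(g))
The quantifier ∃h sits under an odd number of negations (counting the antecedent side of each →), so it flips to ∀h.

universal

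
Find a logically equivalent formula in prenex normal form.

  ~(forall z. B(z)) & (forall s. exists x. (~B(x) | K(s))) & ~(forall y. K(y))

exists z. forall s. exists x. exists y. (~B(z) & (~B(x) | K(s)) & ~K(y))

Move each ¬ inward, flipping quantifiers it crosses:
  (exists z. ~B(z)) & (forall s. exists x. (~B(x) | K(s))) & (exists y. ~K(y))
Pull the quantifiers to the front (each side's bound variable is not free in the other side):
  exists z. forall s. exists x. exists y. (~B(z) & (~B(x) | K(s)) & ~K(y))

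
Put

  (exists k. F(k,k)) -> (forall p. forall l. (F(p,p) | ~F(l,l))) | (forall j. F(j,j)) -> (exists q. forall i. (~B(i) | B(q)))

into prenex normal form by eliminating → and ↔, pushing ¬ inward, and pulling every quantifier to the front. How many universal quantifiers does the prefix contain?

2

Eliminate → and ↔ using ¬ and ∨.
  ~(exists k. F(k,k)) | ~((forall p. forall l. (F(p,p) | ~F(l,l))) | (forall j. F(j,j))) | (exists q. forall i. (~B(i) | B(q)))
Move each ¬ inward, flipping quantifiers it crosses:
  (forall k. ~F(k,k)) | (exists p. exists l. (~F(p,p) & F(l,l))) & (exists j. ~F(j,j)) | (exists q. forall i. (~B(i) | B(q)))
Pull the quantifiers to the front (each side's bound variable is not free in the other side):
  forall k. exists p. exists l. exists j. exists q. forall i. (~F(k,k) | ~F(p,p) & F(l,l) & ~F(j,j) | ~B(i) | B(q))
The prefix is forall k exists p exists l exists j exists q forall i: 2 universal, 4 existential.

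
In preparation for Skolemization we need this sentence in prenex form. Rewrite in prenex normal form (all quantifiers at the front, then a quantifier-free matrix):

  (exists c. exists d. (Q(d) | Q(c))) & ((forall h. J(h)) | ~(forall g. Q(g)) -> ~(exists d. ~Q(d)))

exists c. exists d. exists h. forall g. forall y1. ((Q(d) | Q(c)) & (~J(h) & Q(g) | Q(y1)))

Rewrite implications/biconditionals: A → B as ¬A ∨ B.
  (exists c. exists d. (Q(d) | Q(c))) & (~((forall h. J(h)) | ~(forall g. Q(g))) | ~(exists d. ~Q(d)))
Drive negations inward (¬∀x A ≡ ∃x ¬A, ¬∃x A ≡ ∀x ¬A, De Morgan for ∧/∨):
  (exists c. exists d. (Q(d) | Q(c))) & ((exists h. ~J(h)) & (forall g. Q(g)) | (forall d. Q(d)))
Give each quantifier a distinct variable: d↦y1.
  (exists c. exists d. (Q(d) | Q(c))) & ((exists h. ~J(h)) & (forall g. Q(g)) | (forall y1. Q(y1)))
Extract every quantifier outward, since the variables are now distinct and don't occur free across branches:
  exists c. exists d. exists h. forall g. forall y1. ((Q(d) | Q(c)) & (~J(h) & Q(g) | Q(y1)))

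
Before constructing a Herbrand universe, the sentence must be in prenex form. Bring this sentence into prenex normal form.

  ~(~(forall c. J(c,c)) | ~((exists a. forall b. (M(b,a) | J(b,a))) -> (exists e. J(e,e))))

First replace A → B with ¬A ∨ B.
  ~(~(forall c. J(c,c)) | ~(~(exists a. forall b. (M(b,a) | J(b,a))) | (exists e. J(e,e))))
Move each ¬ inward, flipping quantifiers it crosses:
  (forall c. J(c,c)) & ((forall a. exists b. (~M(b,a) & ~J(b,a))) | (exists e. J(e,e)))
All bound variables are already distinct, so no renaming is needed.
Pull the quantifiers to the front (each side's bound variable is not free in the other side):
  forall c. forall a. exists b. exists e. (J(c,c) & (~M(b,a) & ~J(b,a) | J(e,e)))

forall c. forall a. exists b. exists e. (J(c,c) & (~M(b,a) & ~J(b,a) | J(e,e)))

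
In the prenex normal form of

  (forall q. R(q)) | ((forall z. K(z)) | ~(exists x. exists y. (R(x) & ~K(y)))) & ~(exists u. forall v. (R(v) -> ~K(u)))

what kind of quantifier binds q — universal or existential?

universal

Eliminate → and ↔ using ¬ and ∨.
  (forall q. R(q)) | ((forall z. K(z)) | ~(exists x. exists y. (R(x) & ~K(y)))) & ~(exists u. forall v. (~R(v) | ~K(u)))
Push ¬ through the quantifiers and connectives to reach negation normal form:
  (forall q. R(q)) | ((forall z. K(z)) | (forall x. forall y. (~R(x) | K(y)))) & (forall u. exists v. (R(v) & K(u)))
All bound variables are already distinct, so no renaming is needed.
Extract every quantifier outward, since the variables are now distinct and don't occur free across branches:
  forall q. forall z. forall x. forall y. forall u. exists v. (R(q) | (K(z) | ~R(x) | K(y)) & R(v) & K(u))
The quantifier forall q sits under an even number of negations (counting the antecedent side of each →), so it remains universal.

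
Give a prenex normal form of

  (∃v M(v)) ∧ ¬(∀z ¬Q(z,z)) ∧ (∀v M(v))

∃v ∃z ∀b (M(v) ∧ Q(z,z) ∧ M(b))

Push ¬ through the quantifiers and connectives to reach negation normal form:
  (∃v M(v)) ∧ (∃z Q(z,z)) ∧ (∀v M(v))
Standardize variables apart so no two quantifiers bind the same name: v↦b.
  (∃v M(v)) ∧ (∃z Q(z,z)) ∧ (∀b M(b))
Pull the quantifiers to the front (each side's bound variable is not free in the other side):
  ∃v ∃z ∀b (M(v) ∧ Q(z,z) ∧ M(b))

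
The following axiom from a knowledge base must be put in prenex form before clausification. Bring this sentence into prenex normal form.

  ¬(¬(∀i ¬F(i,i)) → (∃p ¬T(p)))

∃i ∀p (F(i,i) ∧ T(p))

Rewrite implications/biconditionals: A → B as ¬A ∨ B.
  ¬(¬¬(∀i ¬F(i,i)) ∨ (∃p ¬T(p)))
Push ¬ through the quantifiers and connectives to reach negation normal form:
  (∃i F(i,i)) ∧ (∀p T(p))
Finally move all quantifiers to the prefix:
  ∃i ∀p (F(i,i) ∧ T(p))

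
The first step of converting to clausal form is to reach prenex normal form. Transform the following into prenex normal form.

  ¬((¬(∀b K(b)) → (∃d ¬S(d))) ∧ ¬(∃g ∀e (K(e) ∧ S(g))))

Rewrite implications/biconditionals: A → B as ¬A ∨ B.
  ¬((¬¬(∀b K(b)) ∨ (∃d ¬S(d))) ∧ ¬(∃g ∀e (K(e) ∧ S(g))))
Move each ¬ inward, flipping quantifiers it crosses:
  (∃b ¬K(b)) ∧ (∀d S(d)) ∨ (∃g ∀e (K(e) ∧ S(g)))
All bound variables are already distinct, so no renaming is needed.
Extract every quantifier outward, since the variables are now distinct and don't occur free across branches:
  ∃b ∀d ∃g ∀e (¬K(b) ∧ S(d) ∨ K(e) ∧ S(g))

∃b ∀d ∃g ∀e (¬K(b) ∧ S(d) ∨ K(e) ∧ S(g))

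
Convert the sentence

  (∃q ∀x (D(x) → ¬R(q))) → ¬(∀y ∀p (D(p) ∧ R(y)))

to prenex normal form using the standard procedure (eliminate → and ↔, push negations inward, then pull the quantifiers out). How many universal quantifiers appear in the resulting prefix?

1

Eliminate → and ↔ using ¬ and ∨.
  ¬(∃q ∀x (¬D(x) ∨ ¬R(q))) ∨ ¬(∀y ∀p (D(p) ∧ R(y)))
Move each ¬ inward, flipping quantifiers it crosses:
  (∀q ∃x (D(x) ∧ R(q))) ∨ (∃y ∃p (¬D(p) ∨ ¬R(y)))
All bound variables are already distinct, so no renaming is needed.
Extract every quantifier outward, since the variables are now distinct and don't occur free across branches:
  ∀q ∃x ∃y ∃p (D(x) ∧ R(q) ∨ ¬D(p) ∨ ¬R(y))
The prefix is ∀q ∃x ∃y ∃p: 1 universal, 3 existential.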